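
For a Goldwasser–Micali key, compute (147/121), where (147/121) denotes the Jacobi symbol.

(147/121)
  = (26/121)    [147 ≡ 26 mod 121]
  = (13/121)    [121 ≡ 1 mod 8 ⇒ (2/121) = +1]
  = (121/13)    [QR: 13 ≡ 1 mod 4, sign kept]
  = (4/13)    [121 ≡ 4 mod 13]
  = (1/13)    [13 ≡ 5 mod 8 ⇒ (2/13)^2 = +1]
  = 1    [(1/13) = 1]

1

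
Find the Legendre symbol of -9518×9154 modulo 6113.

By multiplicativity, (-9518·9154/6113) = (-9518/6113)·(9154/6113).
First factor (-9518/6113):
(-9518/6113)
  = (2708/6113)    [-9518 ≡ 2708 mod 6113]
  = (677/6113)    [6113 ≡ 1 mod 8 ⇒ (2/6113)^2 = +1]
  = (6113/677)    [QR: 677 ≡ 1 mod 4, sign kept]
  = (20/677)    [6113 ≡ 20 mod 677]
  = (5/677)    [677 ≡ 5 mod 8 ⇒ (2/677)^2 = +1]
  = (677/5)    [QR: 5 ≡ 1 mod 4, sign kept]
  = (2/5)    [677 ≡ 2 mod 5]
  = -(1/5)    [5 ≡ 5 mod 8 ⇒ (2/5) = -1]
  = -1    [(1/5) = 1]
Second factor (9154/6113):
(9154/6113)
  = (3041/6113)    [9154 ≡ 3041 mod 6113]
  = (6113/3041)    [QR: 3041 ≡ 1 mod 4, sign kept]
  = (31/3041)    [6113 ≡ 31 mod 3041]
  = (3041/31)    [QR: 3041 ≡ 1 mod 4, sign kept]
  = (3/31)    [3041 ≡ 3 mod 31]
  = -(31/3)    [QR: both ≡ 3 mod 4, sign flips]
  = -(1/3)    [31 ≡ 1 mod 3]
  = -1    [(1/3) = 1]
Product: (-1)·(-1) = 1.

1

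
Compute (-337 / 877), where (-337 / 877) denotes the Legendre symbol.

-1

Pull out -1: (-337 / 877) = (-1 / 877)·(337 / 877). Since 877 ≡ 1 (mod 4), (-1 / 877) = +1. Now have (337 / 877).
337 ≡ 1 (mod 4), so quadratic reciprocity gives (337 / 877) = (877 / 337). Reduce: 877 ≡ 203 (mod 337). Now have (203 / 337).
337 ≡ 1 (mod 4), so quadratic reciprocity gives (203 / 337) = (337 / 203). Reduce: 337 ≡ 134 (mod 203). Now have (134 / 203).
Factor out 2: 134 = 2·67. Since 203 ≡ 3 (mod 8), (2 / 203) = -1. Now have -(67 / 203).
Both 67 ≡ 3 and 203 ≡ 3 (mod 4), so reciprocity gives (67 / 203) = -(203 / 67). Reduce: 203 ≡ 2 (mod 67). Now have (2 / 67).
Factor out 2: 2 = 2. Since 67 ≡ 3 (mod 8), (2 / 67) = -1. Now have -(1 / 67).
(1 / 67) = 1. Collecting the sign factors: -1.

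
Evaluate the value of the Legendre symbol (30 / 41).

Factor out 2: 30 = 2·15. Since 41 ≡ 1 (mod 8), (2 / 41) = +1. Now have (15 / 41).
41 ≡ 1 (mod 4), so quadratic reciprocity gives (15 / 41) = (41 / 15). Reduce: 41 ≡ 11 (mod 15). Now have (11 / 15).
Both 11 ≡ 3 and 15 ≡ 3 (mod 4), so reciprocity gives (11 / 15) = -(15 / 11). Reduce: 15 ≡ 4 (mod 11). Now have -(4 / 11).
Factor out 2: 4 = 2^2. Since 11 ≡ 3 (mod 8), (2 / 11) = -1, and (2 / 11)^2 = +1. Now have -(1 / 11).
(1 / 11) = 1. Collecting the sign factors: -1.

-1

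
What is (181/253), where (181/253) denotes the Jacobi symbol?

181 ≡ 1 (mod 4), so quadratic reciprocity gives (181/253) = (253/181). Reduce: 253 ≡ 72 (mod 181). Now have (72/181).
Factor out 2: 72 = 2^3·9. Since 181 ≡ 5 (mod 8), (2/181) = -1, and (2/181)^3 = -1. Now have -(9/181).
9 ≡ 1 (mod 4), so quadratic reciprocity gives (9/181) = (181/9). Reduce: 181 ≡ 1 (mod 9). Now have -(1/9).
(1/9) = 1. Collecting the sign factors: -1.

-1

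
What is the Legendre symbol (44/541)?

-1

(44/541)
  = (11/541)    [541 ≡ 5 mod 8 ⇒ (2/541)^2 = +1]
  = (541/11)    [QR: 541 ≡ 1 mod 4, sign kept]
  = (2/11)    [541 ≡ 2 mod 11]
  = -(1/11)    [11 ≡ 3 mod 8 ⇒ (2/11) = -1]
  = -1    [(1/11) = 1]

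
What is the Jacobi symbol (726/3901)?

(726/3901)
  = -(363/3901)    [3901 ≡ 5 mod 8 ⇒ (2/3901) = -1]
  = -(3901/363)    [QR: 3901 ≡ 1 mod 4, sign kept]
  = -(271/363)    [3901 ≡ 271 mod 363]
  = (363/271)    [QR: both ≡ 3 mod 4, sign flips]
  = (92/271)    [363 ≡ 92 mod 271]
  = (23/271)    [271 ≡ 7 mod 8 ⇒ (2/271)^2 = +1]
  = -(271/23)    [QR: both ≡ 3 mod 4, sign flips]
  = -(18/23)    [271 ≡ 18 mod 23]
  = -(9/23)    [23 ≡ 7 mod 8 ⇒ (2/23) = +1]
  = -(23/9)    [QR: 9 ≡ 1 mod 4, sign kept]
  = -(5/9)    [23 ≡ 5 mod 9]
  = -(9/5)    [QR: 5 ≡ 1 mod 4, sign kept]
  = -(4/5)    [9 ≡ 4 mod 5]
  = -(1/5)    [5 ≡ 5 mod 8 ⇒ (2/5)^2 = +1]
  = -1    [(1/5) = 1]

-1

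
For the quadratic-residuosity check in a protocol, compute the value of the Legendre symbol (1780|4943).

1

Factor out 2: 1780 = 2^2·445. Since 4943 ≡ 7 (mod 8), (2|4943) = +1, and (2|4943)^2 = +1. Now have (445|4943).
445 ≡ 1 (mod 4), so quadratic reciprocity gives (445|4943) = (4943|445). Reduce: 4943 ≡ 48 (mod 445). Now have (48|445).
Factor out 2: 48 = 2^4·3. Since 445 ≡ 5 (mod 8), (2|445) = -1, and (2|445)^4 = +1. Now have (3|445).
445 ≡ 1 (mod 4), so quadratic reciprocity gives (3|445) = (445|3). Reduce: 445 ≡ 1 (mod 3). Now have (1|3).
(1|3) = 1. Collecting the sign factors: 1.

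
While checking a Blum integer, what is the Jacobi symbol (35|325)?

325 ≡ 1 (mod 4), so quadratic reciprocity gives (35|325) = (325|35). Reduce: 325 ≡ 10 (mod 35). Now have (10|35).
Factor out 2: 10 = 2·5. Since 35 ≡ 3 (mod 8), (2|35) = -1. Now have -(5|35).
5 ≡ 1 (mod 4), so quadratic reciprocity gives (5|35) = (35|5). Reduce: 35 ≡ 0 (mod 5). Now have -(0|5).
The numerator is now 0 with denominator 5 > 1: the symbol is 0.

0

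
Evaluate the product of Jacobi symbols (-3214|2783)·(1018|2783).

1

By multiplicativity, (-3214·1018|2783) = (-3214|2783)·(1018|2783).
First factor (-3214|2783):
(-3214|2783)
  = (2352|2783)    [-3214 ≡ 2352 mod 2783]
  = (147|2783)    [2783 ≡ 7 mod 8 ⇒ (2|2783)^4 = +1]
  = -(2783|147)    [QR: both ≡ 3 mod 4, sign flips]
  = -(137|147)    [2783 ≡ 137 mod 147]
  = -(147|137)    [QR: 137 ≡ 1 mod 4, sign kept]
  = -(10|137)    [147 ≡ 10 mod 137]
  = -(5|137)    [137 ≡ 1 mod 8 ⇒ (2|137) = +1]
  = -(137|5)    [QR: 5 ≡ 1 mod 4, sign kept]
  = -(2|5)    [137 ≡ 2 mod 5]
  = (1|5)    [5 ≡ 5 mod 8 ⇒ (2|5) = -1]
  = 1    [(1|5) = 1]
Second factor (1018|2783):
(1018|2783)
  = (509|2783)    [2783 ≡ 7 mod 8 ⇒ (2|2783) = +1]
  = (2783|509)    [QR: 509 ≡ 1 mod 4, sign kept]
  = (238|509)    [2783 ≡ 238 mod 509]
  = -(119|509)    [509 ≡ 5 mod 8 ⇒ (2|509) = -1]
  = -(509|119)    [QR: 509 ≡ 1 mod 4, sign kept]
  = -(33|119)    [509 ≡ 33 mod 119]
  = -(119|33)    [QR: 33 ≡ 1 mod 4, sign kept]
  = -(20|33)    [119 ≡ 20 mod 33]
  = -(5|33)    [33 ≡ 1 mod 8 ⇒ (2|33)^2 = +1]
  = -(33|5)    [QR: 5 ≡ 1 mod 4, sign kept]
  = -(3|5)    [33 ≡ 3 mod 5]
  = -(5|3)    [QR: 5 ≡ 1 mod 4, sign kept]
  = -(2|3)    [5 ≡ 2 mod 3]
  = (1|3)    [3 ≡ 3 mod 8 ⇒ (2|3) = -1]
  = 1    [(1|3) = 1]
Product: (1)·(1) = 1.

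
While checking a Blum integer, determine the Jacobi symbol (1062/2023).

-1

(1062/2023)
  = (531/2023)    [2023 ≡ 7 mod 8 ⇒ (2/2023) = +1]
  = -(2023/531)    [QR: both ≡ 3 mod 4, sign flips]
  = -(430/531)    [2023 ≡ 430 mod 531]
  = (215/531)    [531 ≡ 3 mod 8 ⇒ (2/531) = -1]
  = -(531/215)    [QR: both ≡ 3 mod 4, sign flips]
  = -(101/215)    [531 ≡ 101 mod 215]
  = -(215/101)    [QR: 101 ≡ 1 mod 4, sign kept]
  = -(13/101)    [215 ≡ 13 mod 101]
  = -(101/13)    [QR: 13 ≡ 1 mod 4, sign kept]
  = -(10/13)    [101 ≡ 10 mod 13]
  = (5/13)    [13 ≡ 5 mod 8 ⇒ (2/13) = -1]
  = (13/5)    [QR: 5 ≡ 1 mod 4, sign kept]
  = (3/5)    [13 ≡ 3 mod 5]
  = (5/3)    [QR: 5 ≡ 1 mod 4, sign kept]
  = (2/3)    [5 ≡ 2 mod 3]
  = -(1/3)    [3 ≡ 3 mod 8 ⇒ (2/3) = -1]
  = -1    [(1/3) = 1]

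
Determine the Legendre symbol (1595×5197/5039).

By multiplicativity, (1595·5197/5039) = (1595/5039)·(5197/5039).
First factor (1595/5039):
(1595/5039)
  = -(5039/1595)    [QR: both ≡ 3 mod 4, sign flips]
  = -(254/1595)    [5039 ≡ 254 mod 1595]
  = (127/1595)    [1595 ≡ 3 mod 8 ⇒ (2/1595) = -1]
  = -(1595/127)    [QR: both ≡ 3 mod 4, sign flips]
  = -(71/127)    [1595 ≡ 71 mod 127]
  = (127/71)    [QR: both ≡ 3 mod 4, sign flips]
  = (56/71)    [127 ≡ 56 mod 71]
  = (7/71)    [71 ≡ 7 mod 8 ⇒ (2/71)^3 = +1]
  = -(71/7)    [QR: both ≡ 3 mod 4, sign flips]
  = -(1/7)    [71 ≡ 1 mod 7]
  = -1    [(1/7) = 1]
Second factor (5197/5039):
(5197/5039)
  = (158/5039)    [5197 ≡ 158 mod 5039]
  = (79/5039)    [5039 ≡ 7 mod 8 ⇒ (2/5039) = +1]
  = -(5039/79)    [QR: both ≡ 3 mod 4, sign flips]
  = -(62/79)    [5039 ≡ 62 mod 79]
  = -(31/79)    [79 ≡ 7 mod 8 ⇒ (2/79) = +1]
  = (79/31)    [QR: both ≡ 3 mod 4, sign flips]
  = (17/31)    [79 ≡ 17 mod 31]
  = (31/17)    [QR: 17 ≡ 1 mod 4, sign kept]
  = (14/17)    [31 ≡ 14 mod 17]
  = (7/17)    [17 ≡ 1 mod 8 ⇒ (2/17) = +1]
  = (17/7)    [QR: 17 ≡ 1 mod 4, sign kept]
  = (3/7)    [17 ≡ 3 mod 7]
  = -(7/3)    [QR: both ≡ 3 mod 4, sign flips]
  = -(1/3)    [7 ≡ 1 mod 3]
  = -1    [(1/3) = 1]
Product: (-1)·(-1) = 1.

1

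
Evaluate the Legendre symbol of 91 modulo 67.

(91|67)
  = (24|67)    [91 ≡ 24 mod 67]
  = -(3|67)    [67 ≡ 3 mod 8 ⇒ (2|67)^3 = -1]
  = (67|3)    [QR: both ≡ 3 mod 4, sign flips]
  = (1|3)    [67 ≡ 1 mod 3]
  = 1    [(1|3) = 1]

1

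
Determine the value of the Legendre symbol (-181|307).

-1

Pull out -1: (-181|307) = (-1|307)·(181|307). Since 307 ≡ 3 (mod 4), (-1|307) = -1. Now have -(181|307).
181 ≡ 1 (mod 4), so quadratic reciprocity gives (181|307) = (307|181). Reduce: 307 ≡ 126 (mod 181). Now have -(126|181).
Factor out 2: 126 = 2·63. Since 181 ≡ 5 (mod 8), (2|181) = -1. Now have (63|181).
181 ≡ 1 (mod 4), so quadratic reciprocity gives (63|181) = (181|63). Reduce: 181 ≡ 55 (mod 63). Now have (55|63).
Both 55 ≡ 3 and 63 ≡ 3 (mod 4), so reciprocity gives (55|63) = -(63|55). Reduce: 63 ≡ 8 (mod 55). Now have -(8|55).
Factor out 2: 8 = 2^3. Since 55 ≡ 7 (mod 8), (2|55) = +1, and (2|55)^3 = +1. Now have -(1|55).
(1|55) = 1. Collecting the sign factors: -1.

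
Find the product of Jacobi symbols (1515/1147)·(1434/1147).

By multiplicativity, (1515·1434/1147) = (1515/1147)·(1434/1147).
First factor (1515/1147):
(1515/1147)
  = (368/1147)    [1515 ≡ 368 mod 1147]
  = (23/1147)    [1147 ≡ 3 mod 8 ⇒ (2/1147)^4 = +1]
  = -(1147/23)    [QR: both ≡ 3 mod 4, sign flips]
  = -(20/23)    [1147 ≡ 20 mod 23]
  = -(5/23)    [23 ≡ 7 mod 8 ⇒ (2/23)^2 = +1]
  = -(23/5)    [QR: 5 ≡ 1 mod 4, sign kept]
  = -(3/5)    [23 ≡ 3 mod 5]
  = -(5/3)    [QR: 5 ≡ 1 mod 4, sign kept]
  = -(2/3)    [5 ≡ 2 mod 3]
  = (1/3)    [3 ≡ 3 mod 8 ⇒ (2/3) = -1]
  = 1    [(1/3) = 1]
Second factor (1434/1147):
(1434/1147)
  = (287/1147)    [1434 ≡ 287 mod 1147]
  = -(1147/287)    [QR: both ≡ 3 mod 4, sign flips]
  = -(286/287)    [1147 ≡ 286 mod 287]
  = -(143/287)    [287 ≡ 7 mod 8 ⇒ (2/287) = +1]
  = (287/143)    [QR: both ≡ 3 mod 4, sign flips]
  = (1/143)    [287 ≡ 1 mod 143]
  = 1    [(1/143) = 1]
Product: (1)·(1) = 1.

1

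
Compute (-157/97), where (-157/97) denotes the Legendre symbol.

Reduce the numerator: -157 ≡ 37 (mod 97), so (-157/97) = (37/97).
37 ≡ 1 (mod 4), so quadratic reciprocity gives (37/97) = (97/37). Reduce: 97 ≡ 23 (mod 37). Now have (23/37).
37 ≡ 1 (mod 4), so quadratic reciprocity gives (23/37) = (37/23). Reduce: 37 ≡ 14 (mod 23). Now have (14/23).
Factor out 2: 14 = 2·7. Since 23 ≡ 7 (mod 8), (2/23) = +1. Now have (7/23).
Both 7 ≡ 3 and 23 ≡ 3 (mod 4), so reciprocity gives (7/23) = -(23/7). Reduce: 23 ≡ 2 (mod 7). Now have -(2/7).
Factor out 2: 2 = 2. Since 7 ≡ 7 (mod 8), (2/7) = +1. Now have -(1/7).
(1/7) = 1. Collecting the sign factors: -1.

-1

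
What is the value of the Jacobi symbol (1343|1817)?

0

1817 ≡ 1 (mod 4), so quadratic reciprocity gives (1343|1817) = (1817|1343). Reduce: 1817 ≡ 474 (mod 1343). Now have (474|1343).
Factor out 2: 474 = 2·237. Since 1343 ≡ 7 (mod 8), (2|1343) = +1. Now have (237|1343).
237 ≡ 1 (mod 4), so quadratic reciprocity gives (237|1343) = (1343|237). Reduce: 1343 ≡ 158 (mod 237). Now have (158|237).
Factor out 2: 158 = 2·79. Since 237 ≡ 5 (mod 8), (2|237) = -1. Now have -(79|237).
237 ≡ 1 (mod 4), so quadratic reciprocity gives (79|237) = (237|79). Reduce: 237 ≡ 0 (mod 79). Now have -(0|79).
The numerator is now 0 with denominator 79 > 1: the symbol is 0.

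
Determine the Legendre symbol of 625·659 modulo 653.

By multiplicativity, (625·659 / 653) = (625 / 653)·(659 / 653).
First factor (625 / 653):
625 ≡ 1 (mod 4), so quadratic reciprocity gives (625 / 653) = (653 / 625). Reduce: 653 ≡ 28 (mod 625). Now have (28 / 625).
Factor out 2: 28 = 2^2·7. Since 625 ≡ 1 (mod 8), (2 / 625) = +1, and (2 / 625)^2 = +1. Now have (7 / 625).
625 ≡ 1 (mod 4), so quadratic reciprocity gives (7 / 625) = (625 / 7). Reduce: 625 ≡ 2 (mod 7). Now have (2 / 7).
Factor out 2: 2 = 2. Since 7 ≡ 7 (mod 8), (2 / 7) = +1. Now have (1 / 7).
(1 / 7) = 1. Collecting the sign factors: 1.
Second factor (659 / 653):
Reduce the numerator: 659 ≡ 6 (mod 653), so (659 / 653) = (6 / 653).
Factor out 2: 6 = 2·3. Since 653 ≡ 5 (mod 8), (2 / 653) = -1. Now have -(3 / 653).
653 ≡ 1 (mod 4), so quadratic reciprocity gives (3 / 653) = (653 / 3). Reduce: 653 ≡ 2 (mod 3). Now have -(2 / 3).
Factor out 2: 2 = 2. Since 3 ≡ 3 (mod 8), (2 / 3) = -1. Now have (1 / 3).
(1 / 3) = 1. Collecting the sign factors: 1.
Product: (1)·(1) = 1.

1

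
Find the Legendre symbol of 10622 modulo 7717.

Reduce the numerator: 10622 ≡ 2905 (mod 7717), so (10622/7717) = (2905/7717).
2905 ≡ 1 (mod 4), so quadratic reciprocity gives (2905/7717) = (7717/2905). Reduce: 7717 ≡ 1907 (mod 2905). Now have (1907/2905).
2905 ≡ 1 (mod 4), so quadratic reciprocity gives (1907/2905) = (2905/1907). Reduce: 2905 ≡ 998 (mod 1907). Now have (998/1907).
Factor out 2: 998 = 2·499. Since 1907 ≡ 3 (mod 8), (2/1907) = -1. Now have -(499/1907).
Both 499 ≡ 3 and 1907 ≡ 3 (mod 4), so reciprocity gives (499/1907) = -(1907/499). Reduce: 1907 ≡ 410 (mod 499). Now have (410/499).
Factor out 2: 410 = 2·205. Since 499 ≡ 3 (mod 8), (2/499) = -1. Now have -(205/499).
205 ≡ 1 (mod 4), so quadratic reciprocity gives (205/499) = (499/205). Reduce: 499 ≡ 89 (mod 205). Now have -(89/205).
89 ≡ 1 (mod 4), so quadratic reciprocity gives (89/205) = (205/89). Reduce: 205 ≡ 27 (mod 89). Now have -(27/89).
89 ≡ 1 (mod 4), so quadratic reciprocity gives (27/89) = (89/27). Reduce: 89 ≡ 8 (mod 27). Now have -(8/27).
Factor out 2: 8 = 2^3. Since 27 ≡ 3 (mod 8), (2/27) = -1, and (2/27)^3 = -1. Now have (1/27).
(1/27) = 1. Collecting the sign factors: 1.

1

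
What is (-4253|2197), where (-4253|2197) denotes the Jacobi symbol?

Pull out -1: (-4253|2197) = (-1|2197)·(4253|2197). Since 2197 ≡ 1 (mod 4), (-1|2197) = +1. Now have (4253|2197).
Reduce the numerator: 4253 ≡ 2056 (mod 2197), so (4253|2197) = (2056|2197).
Factor out 2: 2056 = 2^3·257. Since 2197 ≡ 5 (mod 8), (2|2197) = -1, and (2|2197)^3 = -1. Now have -(257|2197).
257 ≡ 1 (mod 4), so quadratic reciprocity gives (257|2197) = (2197|257). Reduce: 2197 ≡ 141 (mod 257). Now have -(141|257).
141 ≡ 1 (mod 4), so quadratic reciprocity gives (141|257) = (257|141). Reduce: 257 ≡ 116 (mod 141). Now have -(116|141).
Factor out 2: 116 = 2^2·29. Since 141 ≡ 5 (mod 8), (2|141) = -1, and (2|141)^2 = +1. Now have -(29|141).
29 ≡ 1 (mod 4), so quadratic reciprocity gives (29|141) = (141|29). Reduce: 141 ≡ 25 (mod 29). Now have -(25|29).
25 ≡ 1 (mod 4), so quadratic reciprocity gives (25|29) = (29|25). Reduce: 29 ≡ 4 (mod 25). Now have -(4|25).
Factor out 2: 4 = 2^2. Since 25 ≡ 1 (mod 8), (2|25) = +1, and (2|25)^2 = +1. Now have -(1|25).
(1|25) = 1. Collecting the sign factors: -1.

-1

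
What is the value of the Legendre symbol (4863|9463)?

-1

Both 4863 ≡ 3 and 9463 ≡ 3 (mod 4), so reciprocity gives (4863|9463) = -(9463|4863). Reduce: 9463 ≡ 4600 (mod 4863). Now have -(4600|4863).
Factor out 2: 4600 = 2^3·575. Since 4863 ≡ 7 (mod 8), (2|4863) = +1, and (2|4863)^3 = +1. Now have -(575|4863).
Both 575 ≡ 3 and 4863 ≡ 3 (mod 4), so reciprocity gives (575|4863) = -(4863|575). Reduce: 4863 ≡ 263 (mod 575). Now have (263|575).
Both 263 ≡ 3 and 575 ≡ 3 (mod 4), so reciprocity gives (263|575) = -(575|263). Reduce: 575 ≡ 49 (mod 263). Now have -(49|263).
49 ≡ 1 (mod 4), so quadratic reciprocity gives (49|263) = (263|49). Reduce: 263 ≡ 18 (mod 49). Now have -(18|49).
Factor out 2: 18 = 2·9. Since 49 ≡ 1 (mod 8), (2|49) = +1. Now have -(9|49).
9 ≡ 1 (mod 4), so quadratic reciprocity gives (9|49) = (49|9). Reduce: 49 ≡ 4 (mod 9). Now have -(4|9).
Factor out 2: 4 = 2^2. Since 9 ≡ 1 (mod 8), (2|9) = +1, and (2|9)^2 = +1. Now have -(1|9).
(1|9) = 1. Collecting the sign factors: -1.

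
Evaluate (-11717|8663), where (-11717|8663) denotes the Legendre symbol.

1

Reduce the numerator: -11717 ≡ 5609 (mod 8663), so (-11717|8663) = (5609|8663).
5609 ≡ 1 (mod 4), so quadratic reciprocity gives (5609|8663) = (8663|5609). Reduce: 8663 ≡ 3054 (mod 5609). Now have (3054|5609).
Factor out 2: 3054 = 2·1527. Since 5609 ≡ 1 (mod 8), (2|5609) = +1. Now have (1527|5609).
5609 ≡ 1 (mod 4), so quadratic reciprocity gives (1527|5609) = (5609|1527). Reduce: 5609 ≡ 1028 (mod 1527). Now have (1028|1527).
Factor out 2: 1028 = 2^2·257. Since 1527 ≡ 7 (mod 8), (2|1527) = +1, and (2|1527)^2 = +1. Now have (257|1527).
257 ≡ 1 (mod 4), so quadratic reciprocity gives (257|1527) = (1527|257). Reduce: 1527 ≡ 242 (mod 257). Now have (242|257).
Factor out 2: 242 = 2·121. Since 257 ≡ 1 (mod 8), (2|257) = +1. Now have (121|257).
121 ≡ 1 (mod 4), so quadratic reciprocity gives (121|257) = (257|121). Reduce: 257 ≡ 15 (mod 121). Now have (15|121).
121 ≡ 1 (mod 4), so quadratic reciprocity gives (15|121) = (121|15). Reduce: 121 ≡ 1 (mod 15). Now have (1|15).
(1|15) = 1. Collecting the sign factors: 1.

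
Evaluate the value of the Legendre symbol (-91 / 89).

1

Pull out -1: (-91 / 89) = (-1 / 89)·(91 / 89). Since 89 ≡ 1 (mod 4), (-1 / 89) = +1. Now have (91 / 89).
Reduce the numerator: 91 ≡ 2 (mod 89), so (91 / 89) = (2 / 89).
Factor out 2: 2 = 2. Since 89 ≡ 1 (mod 8), (2 / 89) = +1. Now have (1 / 89).
(1 / 89) = 1. Collecting the sign factors: 1.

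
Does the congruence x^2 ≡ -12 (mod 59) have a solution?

Reduce the numerator: -12 ≡ 47 (mod 59), so (-12/59) = (47/59).
Both 47 ≡ 3 and 59 ≡ 3 (mod 4), so reciprocity gives (47/59) = -(59/47). Reduce: 59 ≡ 12 (mod 47). Now have -(12/47).
Factor out 2: 12 = 2^2·3. Since 47 ≡ 7 (mod 8), (2/47) = +1, and (2/47)^2 = +1. Now have -(3/47).
Both 3 ≡ 3 and 47 ≡ 3 (mod 4), so reciprocity gives (3/47) = -(47/3). Reduce: 47 ≡ 2 (mod 3). Now have (2/3).
Factor out 2: 2 = 2. Since 3 ≡ 3 (mod 8), (2/3) = -1. Now have -(1/3).
(1/3) = 1. Collecting the sign factors: -1.
The Legendre symbol is -1, so x^2 ≡ -12 (mod 59) has no solution.

no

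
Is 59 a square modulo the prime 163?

(59/163)
  = -(163/59)    [QR: both ≡ 3 mod 4, sign flips]
  = -(45/59)    [163 ≡ 45 mod 59]
  = -(59/45)    [QR: 45 ≡ 1 mod 4, sign kept]
  = -(14/45)    [59 ≡ 14 mod 45]
  = (7/45)    [45 ≡ 5 mod 8 ⇒ (2/45) = -1]
  = (45/7)    [QR: 45 ≡ 1 mod 4, sign kept]
  = (3/7)    [45 ≡ 3 mod 7]
  = -(7/3)    [QR: both ≡ 3 mod 4, sign flips]
  = -(1/3)    [7 ≡ 1 mod 3]
  = -1    [(1/3) = 1]
The Legendre symbol is -1, so x^2 ≡ 59 (mod 163) has no solution.

no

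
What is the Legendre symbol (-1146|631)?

(-1146|631)
  = (116|631)    [-1146 ≡ 116 mod 631]
  = (29|631)    [631 ≡ 7 mod 8 ⇒ (2|631)^2 = +1]
  = (631|29)    [QR: 29 ≡ 1 mod 4, sign kept]
  = (22|29)    [631 ≡ 22 mod 29]
  = -(11|29)    [29 ≡ 5 mod 8 ⇒ (2|29) = -1]
  = -(29|11)    [QR: 29 ≡ 1 mod 4, sign kept]
  = -(7|11)    [29 ≡ 7 mod 11]
  = (11|7)    [QR: both ≡ 3 mod 4, sign flips]
  = (4|7)    [11 ≡ 4 mod 7]
  = (1|7)    [7 ≡ 7 mod 8 ⇒ (2|7)^2 = +1]
  = 1    [(1|7) = 1]

1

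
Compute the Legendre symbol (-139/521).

-1

Reduce the numerator: -139 ≡ 382 (mod 521), so (-139/521) = (382/521).
Factor out 2: 382 = 2·191. Since 521 ≡ 1 (mod 8), (2/521) = +1. Now have (191/521).
521 ≡ 1 (mod 4), so quadratic reciprocity gives (191/521) = (521/191). Reduce: 521 ≡ 139 (mod 191). Now have (139/191).
Both 139 ≡ 3 and 191 ≡ 3 (mod 4), so reciprocity gives (139/191) = -(191/139). Reduce: 191 ≡ 52 (mod 139). Now have -(52/139).
Factor out 2: 52 = 2^2·13. Since 139 ≡ 3 (mod 8), (2/139) = -1, and (2/139)^2 = +1. Now have -(13/139).
13 ≡ 1 (mod 4), so quadratic reciprocity gives (13/139) = (139/13). Reduce: 139 ≡ 9 (mod 13). Now have -(9/13).
9 ≡ 1 (mod 4), so quadratic reciprocity gives (9/13) = (13/9). Reduce: 13 ≡ 4 (mod 9). Now have -(4/9).
Factor out 2: 4 = 2^2. Since 9 ≡ 1 (mod 8), (2/9) = +1, and (2/9)^2 = +1. Now have -(1/9).
(1/9) = 1. Collecting the sign factors: -1.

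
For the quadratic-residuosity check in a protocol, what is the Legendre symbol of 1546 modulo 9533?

Factor out 2: 1546 = 2·773. Since 9533 ≡ 5 (mod 8), (2 / 9533) = -1. Now have -(773 / 9533).
773 ≡ 1 (mod 4), so quadratic reciprocity gives (773 / 9533) = (9533 / 773). Reduce: 9533 ≡ 257 (mod 773). Now have -(257 / 773).
257 ≡ 1 (mod 4), so quadratic reciprocity gives (257 / 773) = (773 / 257). Reduce: 773 ≡ 2 (mod 257). Now have -(2 / 257).
Factor out 2: 2 = 2. Since 257 ≡ 1 (mod 8), (2 / 257) = +1. Now have -(1 / 257).
(1 / 257) = 1. Collecting the sign factors: -1.

-1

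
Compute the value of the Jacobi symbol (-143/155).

Reduce the numerator: -143 ≡ 12 (mod 155), so (-143/155) = (12/155).
Factor out 2: 12 = 2^2·3. Since 155 ≡ 3 (mod 8), (2/155) = -1, and (2/155)^2 = +1. Now have (3/155).
Both 3 ≡ 3 and 155 ≡ 3 (mod 4), so reciprocity gives (3/155) = -(155/3). Reduce: 155 ≡ 2 (mod 3). Now have -(2/3).
Factor out 2: 2 = 2. Since 3 ≡ 3 (mod 8), (2/3) = -1. Now have (1/3).
(1/3) = 1. Collecting the sign factors: 1.

1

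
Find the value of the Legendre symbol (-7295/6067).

Reduce the numerator: -7295 ≡ 4839 (mod 6067), so (-7295/6067) = (4839/6067).
Both 4839 ≡ 3 and 6067 ≡ 3 (mod 4), so reciprocity gives (4839/6067) = -(6067/4839). Reduce: 6067 ≡ 1228 (mod 4839). Now have -(1228/4839).
Factor out 2: 1228 = 2^2·307. Since 4839 ≡ 7 (mod 8), (2/4839) = +1, and (2/4839)^2 = +1. Now have -(307/4839).
Both 307 ≡ 3 and 4839 ≡ 3 (mod 4), so reciprocity gives (307/4839) = -(4839/307). Reduce: 4839 ≡ 234 (mod 307). Now have (234/307).
Factor out 2: 234 = 2·117. Since 307 ≡ 3 (mod 8), (2/307) = -1. Now have -(117/307).
117 ≡ 1 (mod 4), so quadratic reciprocity gives (117/307) = (307/117). Reduce: 307 ≡ 73 (mod 117). Now have -(73/117).
73 ≡ 1 (mod 4), so quadratic reciprocity gives (73/117) = (117/73). Reduce: 117 ≡ 44 (mod 73). Now have -(44/73).
Factor out 2: 44 = 2^2·11. Since 73 ≡ 1 (mod 8), (2/73) = +1, and (2/73)^2 = +1. Now have -(11/73).
73 ≡ 1 (mod 4), so quadratic reciprocity gives (11/73) = (73/11). Reduce: 73 ≡ 7 (mod 11). Now have -(7/11).
Both 7 ≡ 3 and 11 ≡ 3 (mod 4), so reciprocity gives (7/11) = -(11/7). Reduce: 11 ≡ 4 (mod 7). Now have (4/7).
Factor out 2: 4 = 2^2. Since 7 ≡ 7 (mod 8), (2/7) = +1, and (2/7)^2 = +1. Now have (1/7).
(1/7) = 1. Collecting the sign factors: 1.

1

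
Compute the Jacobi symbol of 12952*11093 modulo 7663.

By multiplicativity, (12952·11093/7663) = (12952/7663)·(11093/7663).
First factor (12952/7663):
Reduce the numerator: 12952 ≡ 5289 (mod 7663), so (12952/7663) = (5289/7663).
5289 ≡ 1 (mod 4), so quadratic reciprocity gives (5289/7663) = (7663/5289). Reduce: 7663 ≡ 2374 (mod 5289). Now have (2374/5289).
Factor out 2: 2374 = 2·1187. Since 5289 ≡ 1 (mod 8), (2/5289) = +1. Now have (1187/5289).
5289 ≡ 1 (mod 4), so quadratic reciprocity gives (1187/5289) = (5289/1187). Reduce: 5289 ≡ 541 (mod 1187). Now have (541/1187).
541 ≡ 1 (mod 4), so quadratic reciprocity gives (541/1187) = (1187/541). Reduce: 1187 ≡ 105 (mod 541). Now have (105/541).
105 ≡ 1 (mod 4), so quadratic reciprocity gives (105/541) = (541/105). Reduce: 541 ≡ 16 (mod 105). Now have (16/105).
Factor out 2: 16 = 2^4. Since 105 ≡ 1 (mod 8), (2/105) = +1, and (2/105)^4 = +1. Now have (1/105).
(1/105) = 1. Collecting the sign factors: 1.
Second factor (11093/7663):
Reduce the numerator: 11093 ≡ 3430 (mod 7663), so (11093/7663) = (3430/7663).
Factor out 2: 3430 = 2·1715. Since 7663 ≡ 7 (mod 8), (2/7663) = +1. Now have (1715/7663).
Both 1715 ≡ 3 and 7663 ≡ 3 (mod 4), so reciprocity gives (1715/7663) = -(7663/1715). Reduce: 7663 ≡ 803 (mod 1715). Now have -(803/1715).
Both 803 ≡ 3 and 1715 ≡ 3 (mod 4), so reciprocity gives (803/1715) = -(1715/803). Reduce: 1715 ≡ 109 (mod 803). Now have (109/803).
109 ≡ 1 (mod 4), so quadratic reciprocity gives (109/803) = (803/109). Reduce: 803 ≡ 40 (mod 109). Now have (40/109).
Factor out 2: 40 = 2^3·5. Since 109 ≡ 5 (mod 8), (2/109) = -1, and (2/109)^3 = -1. Now have -(5/109).
5 ≡ 1 (mod 4), so quadratic reciprocity gives (5/109) = (109/5). Reduce: 109 ≡ 4 (mod 5). Now have -(4/5).
Factor out 2: 4 = 2^2. Since 5 ≡ 5 (mod 8), (2/5) = -1, and (2/5)^2 = +1. Now have -(1/5).
(1/5) = 1. Collecting the sign factors: -1.
Product: (1)·(-1) = -1.

-1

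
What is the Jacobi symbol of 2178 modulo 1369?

Reduce the numerator: 2178 ≡ 809 (mod 1369), so (2178/1369) = (809/1369).
809 ≡ 1 (mod 4), so quadratic reciprocity gives (809/1369) = (1369/809). Reduce: 1369 ≡ 560 (mod 809). Now have (560/809).
Factor out 2: 560 = 2^4·35. Since 809 ≡ 1 (mod 8), (2/809) = +1, and (2/809)^4 = +1. Now have (35/809).
809 ≡ 1 (mod 4), so quadratic reciprocity gives (35/809) = (809/35). Reduce: 809 ≡ 4 (mod 35). Now have (4/35).
Factor out 2: 4 = 2^2. Since 35 ≡ 3 (mod 8), (2/35) = -1, and (2/35)^2 = +1. Now have (1/35).
(1/35) = 1. Collecting the sign factors: 1.

1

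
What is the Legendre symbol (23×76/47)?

By multiplicativity, (23·76/47) = (23/47)·(76/47).
First factor (23/47):
(23/47)
  = -(47/23)    [QR: both ≡ 3 mod 4, sign flips]
  = -(1/23)    [47 ≡ 1 mod 23]
  = -1    [(1/23) = 1]
Second factor (76/47):
(76/47)
  = (29/47)    [76 ≡ 29 mod 47]
  = (47/29)    [QR: 29 ≡ 1 mod 4, sign kept]
  = (18/29)    [47 ≡ 18 mod 29]
  = -(9/29)    [29 ≡ 5 mod 8 ⇒ (2/29) = -1]
  = -(29/9)    [QR: 9 ≡ 1 mod 4, sign kept]
  = -(2/9)    [29 ≡ 2 mod 9]
  = -(1/9)    [9 ≡ 1 mod 8 ⇒ (2/9) = +1]
  = -1    [(1/9) = 1]
Product: (-1)·(-1) = 1.

1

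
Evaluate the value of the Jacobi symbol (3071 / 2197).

Reduce the numerator: 3071 ≡ 874 (mod 2197), so (3071 / 2197) = (874 / 2197).
Factor out 2: 874 = 2·437. Since 2197 ≡ 5 (mod 8), (2 / 2197) = -1. Now have -(437 / 2197).
437 ≡ 1 (mod 4), so quadratic reciprocity gives (437 / 2197) = (2197 / 437). Reduce: 2197 ≡ 12 (mod 437). Now have -(12 / 437).
Factor out 2: 12 = 2^2·3. Since 437 ≡ 5 (mod 8), (2 / 437) = -1, and (2 / 437)^2 = +1. Now have -(3 / 437).
437 ≡ 1 (mod 4), so quadratic reciprocity gives (3 / 437) = (437 / 3). Reduce: 437 ≡ 2 (mod 3). Now have -(2 / 3).
Factor out 2: 2 = 2. Since 3 ≡ 3 (mod 8), (2 / 3) = -1. Now have (1 / 3).
(1 / 3) = 1. Collecting the sign factors: 1.

1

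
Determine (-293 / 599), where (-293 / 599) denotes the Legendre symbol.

1

Reduce the numerator: -293 ≡ 306 (mod 599), so (-293 / 599) = (306 / 599).
Factor out 2: 306 = 2·153. Since 599 ≡ 7 (mod 8), (2 / 599) = +1. Now have (153 / 599).
153 ≡ 1 (mod 4), so quadratic reciprocity gives (153 / 599) = (599 / 153). Reduce: 599 ≡ 140 (mod 153). Now have (140 / 153).
Factor out 2: 140 = 2^2·35. Since 153 ≡ 1 (mod 8), (2 / 153) = +1, and (2 / 153)^2 = +1. Now have (35 / 153).
153 ≡ 1 (mod 4), so quadratic reciprocity gives (35 / 153) = (153 / 35). Reduce: 153 ≡ 13 (mod 35). Now have (13 / 35).
13 ≡ 1 (mod 4), so quadratic reciprocity gives (13 / 35) = (35 / 13). Reduce: 35 ≡ 9 (mod 13). Now have (9 / 13).
9 ≡ 1 (mod 4), so quadratic reciprocity gives (9 / 13) = (13 / 9). Reduce: 13 ≡ 4 (mod 9). Now have (4 / 9).
Factor out 2: 4 = 2^2. Since 9 ≡ 1 (mod 8), (2 / 9) = +1, and (2 / 9)^2 = +1. Now have (1 / 9).
(1 / 9) = 1. Collecting the sign factors: 1.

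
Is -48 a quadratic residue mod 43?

Reduce the numerator: -48 ≡ 38 (mod 43), so (-48/43) = (38/43).
Factor out 2: 38 = 2·19. Since 43 ≡ 3 (mod 8), (2/43) = -1. Now have -(19/43).
Both 19 ≡ 3 and 43 ≡ 3 (mod 4), so reciprocity gives (19/43) = -(43/19). Reduce: 43 ≡ 5 (mod 19). Now have (5/19).
5 ≡ 1 (mod 4), so quadratic reciprocity gives (5/19) = (19/5). Reduce: 19 ≡ 4 (mod 5). Now have (4/5).
Factor out 2: 4 = 2^2. Since 5 ≡ 5 (mod 8), (2/5) = -1, and (2/5)^2 = +1. Now have (1/5).
(1/5) = 1. Collecting the sign factors: 1.
The Legendre symbol is 1, so x^2 ≡ -48 (mod 43) has solution.

yes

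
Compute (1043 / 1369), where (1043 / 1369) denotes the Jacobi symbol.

1369 ≡ 1 (mod 4), so quadratic reciprocity gives (1043 / 1369) = (1369 / 1043). Reduce: 1369 ≡ 326 (mod 1043). Now have (326 / 1043).
Factor out 2: 326 = 2·163. Since 1043 ≡ 3 (mod 8), (2 / 1043) = -1. Now have -(163 / 1043).
Both 163 ≡ 3 and 1043 ≡ 3 (mod 4), so reciprocity gives (163 / 1043) = -(1043 / 163). Reduce: 1043 ≡ 65 (mod 163). Now have (65 / 163).
65 ≡ 1 (mod 4), so quadratic reciprocity gives (65 / 163) = (163 / 65). Reduce: 163 ≡ 33 (mod 65). Now have (33 / 65).
33 ≡ 1 (mod 4), so quadratic reciprocity gives (33 / 65) = (65 / 33). Reduce: 65 ≡ 32 (mod 33). Now have (32 / 33).
Factor out 2: 32 = 2^5. Since 33 ≡ 1 (mod 8), (2 / 33) = +1, and (2 / 33)^5 = +1. Now have (1 / 33).
(1 / 33) = 1. Collecting the sign factors: 1.

1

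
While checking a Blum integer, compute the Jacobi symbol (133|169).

(133|169)
  = (169|133)    [QR: 133 ≡ 1 mod 4, sign kept]
  = (36|133)    [169 ≡ 36 mod 133]
  = (9|133)    [133 ≡ 5 mod 8 ⇒ (2|133)^2 = +1]
  = (133|9)    [QR: 9 ≡ 1 mod 4, sign kept]
  = (7|9)    [133 ≡ 7 mod 9]
  = (9|7)    [QR: 9 ≡ 1 mod 4, sign kept]
  = (2|7)    [9 ≡ 2 mod 7]
  = (1|7)    [7 ≡ 7 mod 8 ⇒ (2|7) = +1]
  = 1    [(1|7) = 1]

1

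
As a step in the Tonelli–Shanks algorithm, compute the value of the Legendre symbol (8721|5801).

(8721|5801)
  = (2920|5801)    [8721 ≡ 2920 mod 5801]
  = (365|5801)    [5801 ≡ 1 mod 8 ⇒ (2|5801)^3 = +1]
  = (5801|365)    [QR: 365 ≡ 1 mod 4, sign kept]
  = (326|365)    [5801 ≡ 326 mod 365]
  = -(163|365)    [365 ≡ 5 mod 8 ⇒ (2|365) = -1]
  = -(365|163)    [QR: 365 ≡ 1 mod 4, sign kept]
  = -(39|163)    [365 ≡ 39 mod 163]
  = (163|39)    [QR: both ≡ 3 mod 4, sign flips]
  = (7|39)    [163 ≡ 7 mod 39]
  = -(39|7)    [QR: both ≡ 3 mod 4, sign flips]
  = -(4|7)    [39 ≡ 4 mod 7]
  = -(1|7)    [7 ≡ 7 mod 8 ⇒ (2|7)^2 = +1]
  = -1    [(1|7) = 1]

-1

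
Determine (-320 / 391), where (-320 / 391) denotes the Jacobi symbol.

(-320 / 391)
  = -(320 / 391)    [391 ≡ 3 mod 4 ⇒ (-1 / 391) = -1]
  = -(5 / 391)    [391 ≡ 7 mod 8 ⇒ (2 / 391)^6 = +1]
  = -(391 / 5)    [QR: 5 ≡ 1 mod 4, sign kept]
  = -(1 / 5)    [391 ≡ 1 mod 5]
  = -1    [(1 / 5) = 1]

-1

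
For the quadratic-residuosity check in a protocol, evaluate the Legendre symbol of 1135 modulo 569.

Reduce the numerator: 1135 ≡ 566 (mod 569), so (1135/569) = (566/569).
Factor out 2: 566 = 2·283. Since 569 ≡ 1 (mod 8), (2/569) = +1. Now have (283/569).
569 ≡ 1 (mod 4), so quadratic reciprocity gives (283/569) = (569/283). Reduce: 569 ≡ 3 (mod 283). Now have (3/283).
Both 3 ≡ 3 and 283 ≡ 3 (mod 4), so reciprocity gives (3/283) = -(283/3). Reduce: 283 ≡ 1 (mod 3). Now have -(1/3).
(1/3) = 1. Collecting the sign factors: -1.

-1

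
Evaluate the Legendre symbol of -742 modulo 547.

-1

(-742/547)
  = -(742/547)    [547 ≡ 3 mod 4 ⇒ (-1/547) = -1]
  = -(195/547)    [742 ≡ 195 mod 547]
  = (547/195)    [QR: both ≡ 3 mod 4, sign flips]
  = (157/195)    [547 ≡ 157 mod 195]
  = (195/157)    [QR: 157 ≡ 1 mod 4, sign kept]
  = (38/157)    [195 ≡ 38 mod 157]
  = -(19/157)    [157 ≡ 5 mod 8 ⇒ (2/157) = -1]
  = -(157/19)    [QR: 157 ≡ 1 mod 4, sign kept]
  = -(5/19)    [157 ≡ 5 mod 19]
  = -(19/5)    [QR: 5 ≡ 1 mod 4, sign kept]
  = -(4/5)    [19 ≡ 4 mod 5]
  = -(1/5)    [5 ≡ 5 mod 8 ⇒ (2/5)^2 = +1]
  = -1    [(1/5) = 1]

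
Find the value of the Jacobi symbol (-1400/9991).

1

Reduce the numerator: -1400 ≡ 8591 (mod 9991), so (-1400/9991) = (8591/9991).
Both 8591 ≡ 3 and 9991 ≡ 3 (mod 4), so reciprocity gives (8591/9991) = -(9991/8591). Reduce: 9991 ≡ 1400 (mod 8591). Now have -(1400/8591).
Factor out 2: 1400 = 2^3·175. Since 8591 ≡ 7 (mod 8), (2/8591) = +1, and (2/8591)^3 = +1. Now have -(175/8591).
Both 175 ≡ 3 and 8591 ≡ 3 (mod 4), so reciprocity gives (175/8591) = -(8591/175). Reduce: 8591 ≡ 16 (mod 175). Now have (16/175).
Factor out 2: 16 = 2^4. Since 175 ≡ 7 (mod 8), (2/175) = +1, and (2/175)^4 = +1. Now have (1/175).
(1/175) = 1. Collecting the sign factors: 1.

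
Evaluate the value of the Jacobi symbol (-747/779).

(-747/779)
  = -(747/779)    [779 ≡ 3 mod 4 ⇒ (-1/779) = -1]
  = (779/747)    [QR: both ≡ 3 mod 4, sign flips]
  = (32/747)    [779 ≡ 32 mod 747]
  = -(1/747)    [747 ≡ 3 mod 8 ⇒ (2/747)^5 = -1]
  = -1    [(1/747) = 1]

-1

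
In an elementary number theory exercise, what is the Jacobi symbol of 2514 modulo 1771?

1

(2514|1771)
  = (743|1771)    [2514 ≡ 743 mod 1771]
  = -(1771|743)    [QR: both ≡ 3 mod 4, sign flips]
  = -(285|743)    [1771 ≡ 285 mod 743]
  = -(743|285)    [QR: 285 ≡ 1 mod 4, sign kept]
  = -(173|285)    [743 ≡ 173 mod 285]
  = -(285|173)    [QR: 173 ≡ 1 mod 4, sign kept]
  = -(112|173)    [285 ≡ 112 mod 173]
  = -(7|173)    [173 ≡ 5 mod 8 ⇒ (2|173)^4 = +1]
  = -(173|7)    [QR: 173 ≡ 1 mod 4, sign kept]
  = -(5|7)    [173 ≡ 5 mod 7]
  = -(7|5)    [QR: 5 ≡ 1 mod 4, sign kept]
  = -(2|5)    [7 ≡ 2 mod 5]
  = (1|5)    [5 ≡ 5 mod 8 ⇒ (2|5) = -1]
  = 1    [(1|5) = 1]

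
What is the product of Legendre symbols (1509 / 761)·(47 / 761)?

By multiplicativity, (1509·47 / 761) = (1509 / 761)·(47 / 761).
First factor (1509 / 761):
(1509 / 761)
  = (748 / 761)    [1509 ≡ 748 mod 761]
  = (187 / 761)    [761 ≡ 1 mod 8 ⇒ (2 / 761)^2 = +1]
  = (761 / 187)    [QR: 761 ≡ 1 mod 4, sign kept]
  = (13 / 187)    [761 ≡ 13 mod 187]
  = (187 / 13)    [QR: 13 ≡ 1 mod 4, sign kept]
  = (5 / 13)    [187 ≡ 5 mod 13]
  = (13 / 5)    [QR: 5 ≡ 1 mod 4, sign kept]
  = (3 / 5)    [13 ≡ 3 mod 5]
  = (5 / 3)    [QR: 5 ≡ 1 mod 4, sign kept]
  = (2 / 3)    [5 ≡ 2 mod 3]
  = -(1 / 3)    [3 ≡ 3 mod 8 ⇒ (2 / 3) = -1]
  = -1    [(1 / 3) = 1]
Second factor (47 / 761):
(47 / 761)
  = (761 / 47)    [QR: 761 ≡ 1 mod 4, sign kept]
  = (9 / 47)    [761 ≡ 9 mod 47]
  = (47 / 9)    [QR: 9 ≡ 1 mod 4, sign kept]
  = (2 / 9)    [47 ≡ 2 mod 9]
  = (1 / 9)    [9 ≡ 1 mod 8 ⇒ (2 / 9) = +1]
  = 1    [(1 / 9) = 1]
Product: (-1)·(1) = -1.

-1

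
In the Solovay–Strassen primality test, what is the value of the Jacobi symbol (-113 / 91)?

-1

Reduce the numerator: -113 ≡ 69 (mod 91), so (-113 / 91) = (69 / 91).
69 ≡ 1 (mod 4), so quadratic reciprocity gives (69 / 91) = (91 / 69). Reduce: 91 ≡ 22 (mod 69). Now have (22 / 69).
Factor out 2: 22 = 2·11. Since 69 ≡ 5 (mod 8), (2 / 69) = -1. Now have -(11 / 69).
69 ≡ 1 (mod 4), so quadratic reciprocity gives (11 / 69) = (69 / 11). Reduce: 69 ≡ 3 (mod 11). Now have -(3 / 11).
Both 3 ≡ 3 and 11 ≡ 3 (mod 4), so reciprocity gives (3 / 11) = -(11 / 3). Reduce: 11 ≡ 2 (mod 3). Now have (2 / 3).
Factor out 2: 2 = 2. Since 3 ≡ 3 (mod 8), (2 / 3) = -1. Now have -(1 / 3).
(1 / 3) = 1. Collecting the sign factors: -1.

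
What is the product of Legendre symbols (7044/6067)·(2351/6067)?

1

By multiplicativity, (7044·2351/6067) = (7044/6067)·(2351/6067).
First factor (7044/6067):
(7044/6067)
  = (977/6067)    [7044 ≡ 977 mod 6067]
  = (6067/977)    [QR: 977 ≡ 1 mod 4, sign kept]
  = (205/977)    [6067 ≡ 205 mod 977]
  = (977/205)    [QR: 205 ≡ 1 mod 4, sign kept]
  = (157/205)    [977 ≡ 157 mod 205]
  = (205/157)    [QR: 157 ≡ 1 mod 4, sign kept]
  = (48/157)    [205 ≡ 48 mod 157]
  = (3/157)    [157 ≡ 5 mod 8 ⇒ (2/157)^4 = +1]
  = (157/3)    [QR: 157 ≡ 1 mod 4, sign kept]
  = (1/3)    [157 ≡ 1 mod 3]
  = 1    [(1/3) = 1]
Second factor (2351/6067):
(2351/6067)
  = -(6067/2351)    [QR: both ≡ 3 mod 4, sign flips]
  = -(1365/2351)    [6067 ≡ 1365 mod 2351]
  = -(2351/1365)    [QR: 1365 ≡ 1 mod 4, sign kept]
  = -(986/1365)    [2351 ≡ 986 mod 1365]
  = (493/1365)    [1365 ≡ 5 mod 8 ⇒ (2/1365) = -1]
  = (1365/493)    [QR: 493 ≡ 1 mod 4, sign kept]
  = (379/493)    [1365 ≡ 379 mod 493]
  = (493/379)    [QR: 493 ≡ 1 mod 4, sign kept]
  = (114/379)    [493 ≡ 114 mod 379]
  = -(57/379)    [379 ≡ 3 mod 8 ⇒ (2/379) = -1]
  = -(379/57)    [QR: 57 ≡ 1 mod 4, sign kept]
  = -(37/57)    [379 ≡ 37 mod 57]
  = -(57/37)    [QR: 37 ≡ 1 mod 4, sign kept]
  = -(20/37)    [57 ≡ 20 mod 37]
  = -(5/37)    [37 ≡ 5 mod 8 ⇒ (2/37)^2 = +1]
  = -(37/5)    [QR: 5 ≡ 1 mod 4, sign kept]
  = -(2/5)    [37 ≡ 2 mod 5]
  = (1/5)    [5 ≡ 5 mod 8 ⇒ (2/5) = -1]
  = 1    [(1/5) = 1]
Product: (1)·(1) = 1.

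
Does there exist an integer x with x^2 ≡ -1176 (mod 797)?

yes

(-1176|797)
  = (1176|797)    [797 ≡ 1 mod 4 ⇒ (-1|797) = +1]
  = (379|797)    [1176 ≡ 379 mod 797]
  = (797|379)    [QR: 797 ≡ 1 mod 4, sign kept]
  = (39|379)    [797 ≡ 39 mod 379]
  = -(379|39)    [QR: both ≡ 3 mod 4, sign flips]
  = -(28|39)    [379 ≡ 28 mod 39]
  = -(7|39)    [39 ≡ 7 mod 8 ⇒ (2|39)^2 = +1]
  = (39|7)    [QR: both ≡ 3 mod 4, sign flips]
  = (4|7)    [39 ≡ 4 mod 7]
  = (1|7)    [7 ≡ 7 mod 8 ⇒ (2|7)^2 = +1]
  = 1    [(1|7) = 1]
The Legendre symbol is 1, so x^2 ≡ -1176 (mod 797) has solution.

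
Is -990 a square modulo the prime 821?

yes

(-990/821)
  = (652/821)    [-990 ≡ 652 mod 821]
  = (163/821)    [821 ≡ 5 mod 8 ⇒ (2/821)^2 = +1]
  = (821/163)    [QR: 821 ≡ 1 mod 4, sign kept]
  = (6/163)    [821 ≡ 6 mod 163]
  = -(3/163)    [163 ≡ 3 mod 8 ⇒ (2/163) = -1]
  = (163/3)    [QR: both ≡ 3 mod 4, sign flips]
  = (1/3)    [163 ≡ 1 mod 3]
  = 1    [(1/3) = 1]
The Legendre symbol is 1, so x^2 ≡ -990 (mod 821) has solution.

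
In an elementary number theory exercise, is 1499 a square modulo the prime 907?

no

(1499|907)
  = (592|907)    [1499 ≡ 592 mod 907]
  = (37|907)    [907 ≡ 3 mod 8 ⇒ (2|907)^4 = +1]
  = (907|37)    [QR: 37 ≡ 1 mod 4, sign kept]
  = (19|37)    [907 ≡ 19 mod 37]
  = (37|19)    [QR: 37 ≡ 1 mod 4, sign kept]
  = (18|19)    [37 ≡ 18 mod 19]
  = -(9|19)    [19 ≡ 3 mod 8 ⇒ (2|19) = -1]
  = -(19|9)    [QR: 9 ≡ 1 mod 4, sign kept]
  = -(1|9)    [19 ≡ 1 mod 9]
  = -1    [(1|9) = 1]
The Legendre symbol is -1, so x^2 ≡ 1499 (mod 907) has no solution.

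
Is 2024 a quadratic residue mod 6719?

yes

(2024|6719)
  = (253|6719)    [6719 ≡ 7 mod 8 ⇒ (2|6719)^3 = +1]
  = (6719|253)    [QR: 253 ≡ 1 mod 4, sign kept]
  = (141|253)    [6719 ≡ 141 mod 253]
  = (253|141)    [QR: 141 ≡ 1 mod 4, sign kept]
  = (112|141)    [253 ≡ 112 mod 141]
  = (7|141)    [141 ≡ 5 mod 8 ⇒ (2|141)^4 = +1]
  = (141|7)    [QR: 141 ≡ 1 mod 4, sign kept]
  = (1|7)    [141 ≡ 1 mod 7]
  = 1    [(1|7) = 1]
(2024|6719) = 1, and 6719 is prime, so 2024 is a quadratic residue mod 6719.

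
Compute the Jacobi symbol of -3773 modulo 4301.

0

(-3773 / 4301)
  = (3773 / 4301)    [4301 ≡ 1 mod 4 ⇒ (-1 / 4301) = +1]
  = (4301 / 3773)    [QR: 3773 ≡ 1 mod 4, sign kept]
  = (528 / 3773)    [4301 ≡ 528 mod 3773]
  = (33 / 3773)    [3773 ≡ 5 mod 8 ⇒ (2 / 3773)^4 = +1]
  = (3773 / 33)    [QR: 33 ≡ 1 mod 4, sign kept]
  = (11 / 33)    [3773 ≡ 11 mod 33]
  = (33 / 11)    [QR: 33 ≡ 1 mod 4, sign kept]
  = (0 / 11)    [33 ≡ 0 mod 11]
  = 0    [numerator 0, gcd > 1]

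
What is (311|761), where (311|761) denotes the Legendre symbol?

761 ≡ 1 (mod 4), so quadratic reciprocity gives (311|761) = (761|311). Reduce: 761 ≡ 139 (mod 311). Now have (139|311).
Both 139 ≡ 3 and 311 ≡ 3 (mod 4), so reciprocity gives (139|311) = -(311|139). Reduce: 311 ≡ 33 (mod 139). Now have -(33|139).
33 ≡ 1 (mod 4), so quadratic reciprocity gives (33|139) = (139|33). Reduce: 139 ≡ 7 (mod 33). Now have -(7|33).
33 ≡ 1 (mod 4), so quadratic reciprocity gives (7|33) = (33|7). Reduce: 33 ≡ 5 (mod 7). Now have -(5|7).
5 ≡ 1 (mod 4), so quadratic reciprocity gives (5|7) = (7|5). Reduce: 7 ≡ 2 (mod 5). Now have -(2|5).
Factor out 2: 2 = 2. Since 5 ≡ 5 (mod 8), (2|5) = -1. Now have (1|5).
(1|5) = 1. Collecting the sign factors: 1.

1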